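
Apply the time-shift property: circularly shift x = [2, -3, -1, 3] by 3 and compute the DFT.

Time shift by 3: X_shifted[k] = ω_4^(3k) · X[k]
Shifted x = [-3, -1, 3, 2]

DFT(x[n-3]) = [1, -6+3i, -1, -6-3i]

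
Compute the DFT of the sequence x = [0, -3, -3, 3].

X[k] = Σ(n=0 to 3) x[n] · ω_4^(nk)
where ω_4 = e^(-2πi/4)

Computing each X[k]:
X[0] = -3
X[1] = 3+6i
X[2] = -3
X[3] = 3-6i

X = [-3, 3+6i, -3, 3-6i]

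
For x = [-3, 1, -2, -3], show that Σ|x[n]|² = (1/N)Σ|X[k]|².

Time domain:
Σ|x[n]|² = |-3|² + |1|² + |-2|² + |-3|² = 23.0000

Frequency domain:
(1/4)Σ|X[k]|² = (1/4)(|-7|² + |-1-4i|² + |-3|² + |-1+4i|²) = (1/4)·92.0000 = 23.0000

Both sides agree, confirming Parseval's theorem.

Σ|x[n]|² = (1/N)Σ|X[k]|² = 23.0000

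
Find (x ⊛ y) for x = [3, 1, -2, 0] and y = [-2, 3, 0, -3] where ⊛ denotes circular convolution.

(x ⊛ y)[n] = Σ(m=0 to 3) x[m] · y[(n-m) mod 4]

Computing each output sample:
(x ⊛ y)[0] = -9
(x ⊛ y)[1] = 13
(x ⊛ y)[2] = 7
(x ⊛ y)[3] = -15

x ⊛ y = [-9, 13, 7, -15]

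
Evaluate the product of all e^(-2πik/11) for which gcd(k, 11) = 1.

The primitive 11th roots of unity are ω_11^k for k coprime to 11: k ∈ {1, 2, 3, 4, 5, 6, 7, 8, 9, 10}
Their product equals the constant term of the cyclotomic polynomial Φ_11(x) up to sign.
For n ≥ 3, the product of all primitive nth roots of unity is 1. (For n=1 it is 1; for n=2 it is -1.)

1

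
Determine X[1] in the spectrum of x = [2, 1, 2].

X[1] = Σ(n=0 to 2) x[n] · ω_3^(1n) where ω_3 = e^(-2πi/3)
= (2)·ω_3^0 + (1)·ω_3^1 + (2)·ω_3^2

X[1] = 0.5000+0.8660i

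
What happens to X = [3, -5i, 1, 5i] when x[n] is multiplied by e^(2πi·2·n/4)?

Modulation property: DFT(ω_4^(-2n)·x[n]) = X[(k-2) mod 4], so circularly shift X by 2 positions.

X[k-2] = [1, 5i, 3, -5i]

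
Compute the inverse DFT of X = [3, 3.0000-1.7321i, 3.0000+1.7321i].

x[n] = (1/3) Σ(k=0 to 2) X[k] · e^(2πikn/3)

Computing each x[n]:
x[0] = 3
x[1] = 1
x[2] = -1

x = [3, 1, -1]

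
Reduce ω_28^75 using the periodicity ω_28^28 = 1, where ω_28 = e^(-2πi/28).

Since ω_28^28 = 1, powers reduce modulo 28.
75 mod 28 = 19
So ω_28^75 = ω_28^19 = e^(-2πi·19/28)

ω_28^75 = ω_28^19 = -0.4339+0.9010i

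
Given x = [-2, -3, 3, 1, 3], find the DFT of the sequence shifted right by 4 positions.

Time shift by 4: X_shifted[k] = ω_5^(4k) · X[k]
Shifted x = [-3, 3, 1, 3, -2]

DFT(x[n-4]) = [2, -5.9271-3.5797i, -2.5729-4.8410i, -2.5729+4.8410i, -5.9271+3.5797i]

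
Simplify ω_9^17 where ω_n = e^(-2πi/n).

Since ω_9^9 = 1, powers reduce modulo 9.
17 mod 9 = 8
So ω_9^17 = ω_9^8 = e^(-2πi·8/9)

ω_9^17 = ω_9^8 = 0.7660+0.6428i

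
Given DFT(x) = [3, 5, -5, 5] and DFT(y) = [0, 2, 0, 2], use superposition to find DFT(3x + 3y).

By linearity: DFT(3x + 3y) = 3·DFT(x) + 3·DFT(y)
= 3·[3, 5, -5, 5] + 3·[0, 2, 0, 2]

Computing element-wise:
Z[0] = 3·(3) + 3·(0) = 9
Z[1] = 3·(5) + 3·(2) = 21
Z[2] = 3·(-5) + 3·(0) = -15
Z[3] = 3·(5) + 3·(2) = 21

DFT(3x + 3y) = 3·X + 3·Y = [9, 21, -15, 21]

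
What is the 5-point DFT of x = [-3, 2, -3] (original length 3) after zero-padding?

Original 3-point DFT: [-4, -2.5000-4.3301i, -2.5000+4.3301i]
Zero-padded 5-point DFT provides frequency interpolation.

DFT_5([x, 0, ...]) = [-4, 0.0451-0.1388i, -5.5451-4.0287i, -5.5451+4.0287i, 0.0451+0.1388i]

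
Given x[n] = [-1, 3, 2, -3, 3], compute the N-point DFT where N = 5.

X[k] = Σ(n=0 to 4) x[n] · ω_5^(nk)
where ω_5 = e^(-2πi/5)

Computing each X[k]:
X[0] = 4
X[1] = 1.6631-2.9389i
X[2] = -6.1631+4.7553i
X[3] = -6.1631-4.7553i
X[4] = 1.6631+2.9389i

X = [4, 1.6631-2.9389i, -6.1631+4.7553i, -6.1631-4.7553i, 1.6631+2.9389i]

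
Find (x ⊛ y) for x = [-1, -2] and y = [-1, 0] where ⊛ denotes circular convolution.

(x ⊛ y)[n] = Σ(m=0 to 1) x[m] · y[(n-m) mod 2]

Computing each output sample:
(x ⊛ y)[0] = 1
(x ⊛ y)[1] = 2

x ⊛ y = [1, 2]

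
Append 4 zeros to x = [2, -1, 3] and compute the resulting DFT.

Original 3-point DFT: [4, 1.0000+3.4641i, 1.0000-3.4641i]
Zero-padded 7-point DFT provides frequency interpolation.

DFT_7([x, 0, ...]) = [4, 0.7089-2.1430i, -0.4804+2.2766i, 4.7714+2.7794i, 4.7714-2.7794i, -0.4804-2.2766i, 0.7089+2.1430i]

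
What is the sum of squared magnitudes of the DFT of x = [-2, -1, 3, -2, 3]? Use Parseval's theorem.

Parseval: Σ|x[n]|² = (1/N)Σ|X[k]|², so Σ|X[k]|² = N·Σ|x[n]|² = 5·27.0000

Σ|X[k]|² = N·Σ|x[n]|² = 5·27.0000 = 135.0000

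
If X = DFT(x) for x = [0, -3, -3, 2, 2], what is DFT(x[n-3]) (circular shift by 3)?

Time shift by 3: X_shifted[k] = ω_5^(3k) · X[k]
Shifted x = [-3, 2, 2, 0, -3]

DFT(x[n-3]) = [-2, -4.9271-5.9309i, -1.5729-1.0368i, -1.5729+1.0368i, -4.9271+5.9309i]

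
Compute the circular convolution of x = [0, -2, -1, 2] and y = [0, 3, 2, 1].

(x ⊛ y)[n] = Σ(m=0 to 3) x[m] · y[(n-m) mod 4]

Computing each output sample:
(x ⊛ y)[0] = 2
(x ⊛ y)[1] = 3
(x ⊛ y)[2] = -4
(x ⊛ y)[3] = -7

x ⊛ y = [2, 3, -4, -7]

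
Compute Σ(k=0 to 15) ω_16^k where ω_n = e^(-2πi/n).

Sum of all nth roots of unity equals 0 for n > 1 (geometric series with r ≠ 1).

0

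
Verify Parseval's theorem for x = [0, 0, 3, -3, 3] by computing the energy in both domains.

Time domain:
Σ|x[n]|² = |0|² + |0|² + |3|² + |-3|² + |3|² = 27.0000

Frequency domain:
(1/5)Σ|X[k]|² = (1/5)(|3|² + |0.9271-0.6735i|² + |-2.4271+7.4697i|² + |-2.4271-7.4697i|² + |0.9271+0.6735i|²) = (1/5)·135.0000 = 27.0000

Both sides agree, confirming Parseval's theorem.

Σ|x[n]|² = (1/N)Σ|X[k]|² = 27.0000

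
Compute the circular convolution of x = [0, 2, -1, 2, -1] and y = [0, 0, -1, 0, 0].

(x ⊛ y)[n] = Σ(m=0 to 4) x[m] · y[(n-m) mod 5]

Computing each output sample:
(x ⊛ y)[0] = -2
(x ⊛ y)[1] = 1
(x ⊛ y)[2] = 0
(x ⊛ y)[3] = -2
(x ⊛ y)[4] = 1

x ⊛ y = [-2, 1, 0, -2, 1]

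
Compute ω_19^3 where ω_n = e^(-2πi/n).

ω_19^3 = e^(-2πi·3/19)
= cos(-2π·3/19) + i·sin(-2π·3/19)
= cos(-6π/19) + i·sin(-6π/19)

ω_19^3 = cos(-6π/19) + i·sin(-6π/19) = 0.5469-0.8372i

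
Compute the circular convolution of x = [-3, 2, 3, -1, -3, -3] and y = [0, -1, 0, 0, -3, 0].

(x ⊛ y)[n] = Σ(m=0 to 5) x[m] · y[(n-m) mod 6]

Computing each output sample:
(x ⊛ y)[0] = -6
(x ⊛ y)[1] = 6
(x ⊛ y)[2] = 7
(x ⊛ y)[3] = 6
(x ⊛ y)[4] = 10
(x ⊛ y)[5] = -3

x ⊛ y = [-6, 6, 7, 6, 10, -3]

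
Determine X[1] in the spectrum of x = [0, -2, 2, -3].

X[1] = Σ(n=0 to 3) x[n] · ω_4^(1n) where ω_4 = e^(-2πi/4)
= (0)·ω_4^0 + (-2)·ω_4^1 + (2)·ω_4^2 + (-3)·ω_4^3

X[1] = -2-1i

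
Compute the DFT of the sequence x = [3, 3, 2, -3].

X[k] = Σ(n=0 to 3) x[n] · ω_4^(nk)
where ω_4 = e^(-2πi/4)

Computing each X[k]:
X[0] = 5
X[1] = 1-6i
X[2] = 5
X[3] = 1+6i

X = [5, 1-6i, 5, 1+6i]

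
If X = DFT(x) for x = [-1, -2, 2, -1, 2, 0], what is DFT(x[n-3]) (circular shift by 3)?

Time shift by 3: X_shifted[k] = ω_6^(3k) · X[k]
Shifted x = [-1, 2, 0, -1, -2, 2]

DFT(x[n-3]) = [0, 3.0000-1.7321i, -3.0000+1.7321i, -6, -3.0000-1.7321i, 3.0000+1.7321i]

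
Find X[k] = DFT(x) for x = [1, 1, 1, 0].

X[k] = Σ(n=0 to 3) x[n] · ω_4^(nk)
where ω_4 = e^(-2πi/4)

Computing each X[k]:
X[0] = 3
X[1] = -1i
X[2] = 1
X[3] = 1i

X = [3, -1i, 1, 1i]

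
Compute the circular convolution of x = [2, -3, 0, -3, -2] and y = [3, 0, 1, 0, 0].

(x ⊛ y)[n] = Σ(m=0 to 4) x[m] · y[(n-m) mod 5]

Computing each output sample:
(x ⊛ y)[0] = 3
(x ⊛ y)[1] = -11
(x ⊛ y)[2] = 2
(x ⊛ y)[3] = -12
(x ⊛ y)[4] = -6

x ⊛ y = [3, -11, 2, -12, -6]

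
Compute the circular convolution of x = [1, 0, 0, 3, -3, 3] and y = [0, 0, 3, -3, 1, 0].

(x ⊛ y)[n] = Σ(m=0 to 5) x[m] · y[(n-m) mod 6]

Computing each output sample:
(x ⊛ y)[0] = -18
(x ⊛ y)[1] = 21
(x ⊛ y)[2] = -9
(x ⊛ y)[3] = 0
(x ⊛ y)[4] = 1
(x ⊛ y)[5] = 9

x ⊛ y = [-18, 21, -9, 0, 1, 9]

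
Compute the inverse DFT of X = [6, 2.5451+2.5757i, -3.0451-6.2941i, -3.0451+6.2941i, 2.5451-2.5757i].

x[n] = (1/5) Σ(k=0 to 4) X[k] · e^(2πikn/5)

Computing each x[n]:
x[0] = 1
x[1] = 3
x[2] = -3
x[3] = 3
x[4] = 2

x = [1, 3, -3, 3, 2]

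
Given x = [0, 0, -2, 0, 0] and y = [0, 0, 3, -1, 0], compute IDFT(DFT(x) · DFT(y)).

(x ⊛ y)[n] = Σ(m=0 to 4) x[m] · y[(n-m) mod 5]

Computing each output sample:
(x ⊛ y)[0] = 2
(x ⊛ y)[1] = 0
(x ⊛ y)[2] = 0
(x ⊛ y)[3] = 0
(x ⊛ y)[4] = -6

x ⊛ y = [2, 0, 0, 0, -6]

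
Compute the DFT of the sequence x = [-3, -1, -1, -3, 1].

X[k] = Σ(n=0 to 4) x[n] · ω_5^(nk)
where ω_5 = e^(-2πi/5)

Computing each X[k]:
X[0] = -7
X[1] = 0.2361+0.7265i
X[2] = -4.2361+3.0777i
X[3] = -4.2361-3.0777i
X[4] = 0.2361-0.7265i

X = [-7, 0.2361+0.7265i, -4.2361+3.0777i, -4.2361-3.0777i, 0.2361-0.7265i]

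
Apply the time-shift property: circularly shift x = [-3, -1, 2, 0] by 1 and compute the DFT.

Time shift by 1: X_shifted[k] = ω_4^(1k) · X[k]
Shifted x = [0, -3, -1, 2]

DFT(x[n-1]) = [-2, 1+5i, 0, 1-5i]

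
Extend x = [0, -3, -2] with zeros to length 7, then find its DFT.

Original 3-point DFT: [-5, 2.5000+0.8660i, 2.5000-0.8660i]
Zero-padded 7-point DFT provides frequency interpolation.

DFT_7([x, 0, ...]) = [-5, -1.4254+4.2954i, 2.4695+2.0570i, 1.4559-0.2620i, 1.4559+0.2620i, 2.4695-2.0570i, -1.4254-4.2954i]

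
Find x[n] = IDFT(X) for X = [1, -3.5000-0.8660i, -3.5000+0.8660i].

x[n] = (1/3) Σ(k=0 to 2) X[k] · e^(2πikn/3)

Computing each x[n]:
x[0] = -2
x[1] = 2
x[2] = 1

x = [-2, 2, 1]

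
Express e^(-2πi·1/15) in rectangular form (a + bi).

ω_15^1 = e^(-2πi·1/15)
= cos(-2π·1/15) + i·sin(-2π·1/15)
= cos(-2π/15) + i·sin(-2π/15)

ω_15^1 = cos(-2π/15) + i·sin(-2π/15) = 0.9135-0.4067i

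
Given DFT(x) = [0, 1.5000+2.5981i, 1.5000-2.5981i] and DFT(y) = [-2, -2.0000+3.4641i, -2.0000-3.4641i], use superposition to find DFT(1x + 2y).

By linearity: DFT(1x + 2y) = 1·DFT(x) + 2·DFT(y)
= 1·[0, 1.5000+2.5981i, 1.5000-2.5981i] + 2·[-2, -2.0000+3.4641i, -2.0000-3.4641i]

Computing element-wise:
Z[0] = 1·(0) + 2·(-2) = -4
Z[1] = 1·(1.5000+2.5981i) + 2·(-2.0000+3.4641i) = -2.5000+9.5263i
Z[2] = 1·(1.5000-2.5981i) + 2·(-2.0000-3.4641i) = -2.5000-9.5263i

DFT(1x + 2y) = 1·X + 2·Y = [-4, -2.5000+9.5263i, -2.5000-9.5263i]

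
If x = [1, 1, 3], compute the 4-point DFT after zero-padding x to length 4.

Original 3-point DFT: [5, -1.0000+1.7321i, -1.0000-1.7321i]
Zero-padded 4-point DFT provides frequency interpolation.

DFT_4([x, 0, ...]) = [5, -2-1i, 3, -2+1i]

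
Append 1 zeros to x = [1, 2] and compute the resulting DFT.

Original 2-point DFT: [3, -1]
Zero-padded 3-point DFT provides frequency interpolation.

DFT_3([x, 0, ...]) = [3, -1.7321i, 1.7321i]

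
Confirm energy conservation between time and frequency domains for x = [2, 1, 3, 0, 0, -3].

Time domain:
Σ|x[n]|² = |2|² + |1|² + |3|² + |0|² + |0|² + |-3|² = 23.0000

Frequency domain:
(1/6)Σ|X[k]|² = (1/6)(|3|² + |-0.5000-6.0622i|² + |1.5000-0.8660i|² + |7|² + |1.5000+0.8660i|² + |-0.5000+6.0622i|²) = (1/6)·138.0000 = 23.0000

Both sides agree, confirming Parseval's theorem.

Σ|x[n]|² = (1/N)Σ|X[k]|² = 23.0000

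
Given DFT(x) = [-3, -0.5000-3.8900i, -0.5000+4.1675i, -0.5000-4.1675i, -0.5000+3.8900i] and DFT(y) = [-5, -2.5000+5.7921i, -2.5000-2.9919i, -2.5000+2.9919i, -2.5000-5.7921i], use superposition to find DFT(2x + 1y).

By linearity: DFT(2x + 1y) = 2·DFT(x) + 1·DFT(y)
= 2·[-3, -0.5000-3.8900i, -0.5000+4.1675i, -0.5000-4.1675i, -0.5000+3.8900i] + 1·[-5, -2.5000+5.7921i, -2.5000-2.9919i, -2.5000+2.9919i, -2.5000-5.7921i]

Computing element-wise:
Z[0] = 2·(-3) + 1·(-5) = -11
Z[1] = 2·(-0.5000-3.8900i) + 1·(-2.5000+5.7921i) = -3.5000-1.9879i
Z[2] = 2·(-0.5000+4.1675i) + 1·(-2.5000-2.9919i) = -3.5000+5.3431i
Z[3] = 2·(-0.5000-4.1675i) + 1·(-2.5000+2.9919i) = -3.5000-5.3431i
Z[4] = 2·(-0.5000+3.8900i) + 1·(-2.5000-5.7921i) = -3.5000+1.9879i

DFT(2x + 1y) = 2·X + 1·Y = [-11, -3.5000-1.9879i, -3.5000+5.3431i, -3.5000-5.3431i, -3.5000+1.9879i]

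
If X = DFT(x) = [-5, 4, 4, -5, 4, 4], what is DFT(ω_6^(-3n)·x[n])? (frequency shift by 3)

Modulation property: DFT(ω_6^(-3n)·x[n]) = X[(k-3) mod 6], so circularly shift X by 3 positions.

X[k-3] = [-5, 4, 4, -5, 4, 4]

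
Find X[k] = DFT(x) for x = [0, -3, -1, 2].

X[k] = Σ(n=0 to 3) x[n] · ω_4^(nk)
where ω_4 = e^(-2πi/4)

Computing each X[k]:
X[0] = -2
X[1] = 1+5i
X[2] = 0
X[3] = 1-5i

X = [-2, 1+5i, 0, 1-5i]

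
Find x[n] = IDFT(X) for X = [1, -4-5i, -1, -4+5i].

x[n] = (1/4) Σ(k=0 to 3) X[k] · e^(2πikn/4)

Computing each x[n]:
x[0] = -2
x[1] = 3
x[2] = 2
x[3] = -2

x = [-2, 3, 2, -2]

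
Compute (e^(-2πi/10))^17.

Since ω_10^10 = 1, powers reduce modulo 10.
17 mod 10 = 7
So ω_10^17 = ω_10^7 = e^(-2πi·7/10)

ω_10^17 = ω_10^7 = -0.3090+0.9511i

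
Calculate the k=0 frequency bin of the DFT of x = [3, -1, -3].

X[0] = Σ(n=0 to 2) x[n] · ω_3^0 = Σ x[n]
= (3) + (-1) + (-3)

X[0] = -1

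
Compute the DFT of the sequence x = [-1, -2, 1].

X[k] = Σ(n=0 to 2) x[n] · ω_3^(nk)
where ω_3 = e^(-2πi/3)

Computing each X[k]:
X[0] = -2
X[1] = -0.5000+2.5981i
X[2] = -0.5000-2.5981i

X = [-2, -0.5000+2.5981i, -0.5000-2.5981i]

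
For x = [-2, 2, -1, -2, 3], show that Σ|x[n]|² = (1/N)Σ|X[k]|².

Time domain:
Σ|x[n]|² = |-2|² + |2|² + |-1|² + |-2|² + |3|² = 22.0000

Frequency domain:
(1/5)Σ|X[k]|² = (1/5)(|0|² + |1.9721+0.3633i|² + |-6.9721+1.5388i|² + |-6.9721-1.5388i|² + |1.9721-0.3633i|²) = (1/5)·110.0000 = 22.0000

Both sides agree, confirming Parseval's theorem.

Σ|x[n]|² = (1/N)Σ|X[k]|² = 22.0000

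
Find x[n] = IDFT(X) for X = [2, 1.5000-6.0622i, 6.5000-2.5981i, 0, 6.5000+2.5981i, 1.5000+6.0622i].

x[n] = (1/6) Σ(k=0 to 5) X[k] · e^(2πikn/6)

Computing each x[n]:
x[0] = 3
x[1] = 2
x[2] = 0
x[3] = 2
x[4] = -2
x[5] = -3

x = [3, 2, 0, 2, -2, -3]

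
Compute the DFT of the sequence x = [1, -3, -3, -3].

X[k] = Σ(n=0 to 3) x[n] · ω_4^(nk)
where ω_4 = e^(-2πi/4)

Computing each X[k]:
X[0] = -8
X[1] = 4
X[2] = 4
X[3] = 4

X = [-8, 4, 4, 4]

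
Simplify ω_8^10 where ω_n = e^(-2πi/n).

Since ω_8^8 = 1, powers reduce modulo 8.
10 mod 8 = 2
So ω_8^10 = ω_8^2 = e^(-2πi·2/8)

ω_8^10 = ω_8^2 = -1i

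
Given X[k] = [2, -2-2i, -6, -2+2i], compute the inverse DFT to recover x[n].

x[n] = (1/4) Σ(k=0 to 3) X[k] · e^(2πikn/4)

Computing each x[n]:
x[0] = -2
x[1] = 3
x[2] = 0
x[3] = 1

x = [-2, 3, 0, 1]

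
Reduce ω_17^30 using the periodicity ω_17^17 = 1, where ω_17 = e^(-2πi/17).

Since ω_17^17 = 1, powers reduce modulo 17.
30 mod 17 = 13
So ω_17^30 = ω_17^13 = e^(-2πi·13/17)

ω_17^30 = ω_17^13 = 0.0923+0.9957i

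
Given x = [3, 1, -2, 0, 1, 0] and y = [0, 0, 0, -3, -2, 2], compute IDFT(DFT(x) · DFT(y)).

(x ⊛ y)[n] = Σ(m=0 to 5) x[m] · y[(n-m) mod 6]

Computing each output sample:
(x ⊛ y)[0] = 6
(x ⊛ y)[1] = -7
(x ⊛ y)[2] = -2
(x ⊛ y)[3] = -7
(x ⊛ y)[4] = -9
(x ⊛ y)[5] = 10

x ⊛ y = [6, -7, -2, -7, -9, 10]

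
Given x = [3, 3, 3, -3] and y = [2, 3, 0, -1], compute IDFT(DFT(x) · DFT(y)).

(x ⊛ y)[n] = Σ(m=0 to 3) x[m] · y[(n-m) mod 4]

Computing each output sample:
(x ⊛ y)[0] = -6
(x ⊛ y)[1] = 12
(x ⊛ y)[2] = 18
(x ⊛ y)[3] = 0

x ⊛ y = [-6, 12, 18, 0]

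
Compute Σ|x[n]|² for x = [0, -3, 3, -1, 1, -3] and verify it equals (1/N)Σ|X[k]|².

Time domain:
Σ|x[n]|² = |0|² + |-3|² + |3|² + |-1|² + |1|² + |-3|² = 29.0000

Frequency domain:
(1/6)Σ|X[k]|² = (1/6)(|-3|² + |-4.0000-1.7321i|² + |1.7321i|² + |11|² + |-1.7321i|² + |-4.0000+1.7321i|²) = (1/6)·174.0000 = 29.0000

Both sides agree, confirming Parseval's theorem.

Σ|x[n]|² = (1/N)Σ|X[k]|² = 29.0000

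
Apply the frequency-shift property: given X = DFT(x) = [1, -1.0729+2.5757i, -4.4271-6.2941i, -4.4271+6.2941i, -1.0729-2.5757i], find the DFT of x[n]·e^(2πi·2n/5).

Modulation property: DFT(ω_5^(-2n)·x[n]) = X[(k-2) mod 5], so circularly shift X by 2 positions.

X[k-2] = [-4.4271+6.2941i, -1.0729-2.5757i, 1, -1.0729+2.5757i, -4.4271-6.2941i]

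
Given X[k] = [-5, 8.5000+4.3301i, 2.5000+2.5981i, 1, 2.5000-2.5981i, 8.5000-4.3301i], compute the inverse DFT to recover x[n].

x[n] = (1/6) Σ(k=0 to 5) X[k] · e^(2πikn/6)

Computing each x[n]:
x[0] = 3
x[1] = -2
x[2] = -3
x[3] = -3
x[4] = -2
x[5] = 2

x = [3, -2, -3, -3, -2, 2]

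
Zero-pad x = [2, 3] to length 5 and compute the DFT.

Original 2-point DFT: [5, -1]
Zero-padded 5-point DFT provides frequency interpolation.

DFT_5([x, 0, ...]) = [5, 2.9271-2.8532i, -0.4271-1.7634i, -0.4271+1.7634i, 2.9271+2.8532i]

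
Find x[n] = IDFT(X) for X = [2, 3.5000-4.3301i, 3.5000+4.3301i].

x[n] = (1/3) Σ(k=0 to 2) X[k] · e^(2πikn/3)

Computing each x[n]:
x[0] = 3
x[1] = 2
x[2] = -3

x = [3, 2, -3]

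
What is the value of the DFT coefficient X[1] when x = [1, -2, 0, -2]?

X[1] = Σ(n=0 to 3) x[n] · ω_4^(1n) where ω_4 = e^(-2πi/4)
= (1)·ω_4^0 + (-2)·ω_4^1 + (0)·ω_4^2 + (-2)·ω_4^3

X[1] = 1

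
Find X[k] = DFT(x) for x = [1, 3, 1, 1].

X[k] = Σ(n=0 to 3) x[n] · ω_4^(nk)
where ω_4 = e^(-2πi/4)

Computing each X[k]:
X[0] = 6
X[1] = -2i
X[2] = -2
X[3] = 2i

X = [6, -2i, -2, 2i]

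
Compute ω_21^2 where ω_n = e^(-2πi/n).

ω_21^2 = e^(-2πi·2/21)
= cos(-2π·2/21) + i·sin(-2π·2/21)
= cos(-4π/21) + i·sin(-4π/21)

ω_21^2 = cos(-4π/21) + i·sin(-4π/21) = 0.8262-0.5633i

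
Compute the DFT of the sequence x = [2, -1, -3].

X[k] = Σ(n=0 to 2) x[n] · ω_3^(nk)
where ω_3 = e^(-2πi/3)

Computing each X[k]:
X[0] = -2
X[1] = 4.0000-1.7321i
X[2] = 4.0000+1.7321i

X = [-2, 4.0000-1.7321i, 4.0000+1.7321i]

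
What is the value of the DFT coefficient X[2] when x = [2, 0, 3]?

X[2] = Σ(n=0 to 2) x[n] · ω_3^(2n) where ω_3 = e^(-2πi/3)
= (2)·ω_3^0 + (0)·ω_3^2 + (3)·ω_3^4

X[2] = 0.5000-2.5981i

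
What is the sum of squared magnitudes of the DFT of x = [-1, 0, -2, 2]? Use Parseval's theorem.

Parseval: Σ|x[n]|² = (1/N)Σ|X[k]|², so Σ|X[k]|² = N·Σ|x[n]|² = 4·9.0000

Σ|X[k]|² = N·Σ|x[n]|² = 4·9.0000 = 36.0000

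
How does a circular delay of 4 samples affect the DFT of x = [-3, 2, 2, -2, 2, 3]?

Time shift by 4: X_shifted[k] = ω_6^(4k) · X[k]
Shifted x = [2, -2, 2, 3, -3, 2]

DFT(x[n-4]) = [4, -0.5000-0.8660i, 5.5000+7.7942i, -2, 5.5000-7.7942i, -0.5000+0.8660i]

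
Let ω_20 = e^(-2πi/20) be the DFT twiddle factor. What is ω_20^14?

ω_20^14 = e^(-2πi·14/20)
= cos(-2π·14/20) + i·sin(-2π·14/20)
= cos(-28π/20) + i·sin(-28π/20)

ω_20^14 = cos(-28π/20) + i·sin(-28π/20) = -0.3090+0.9511i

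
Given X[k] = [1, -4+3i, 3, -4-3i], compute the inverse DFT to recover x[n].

x[n] = (1/4) Σ(k=0 to 3) X[k] · e^(2πikn/4)

Computing each x[n]:
x[0] = -1
x[1] = -2
x[2] = 3
x[3] = 1

x = [-1, -2, 3, 1]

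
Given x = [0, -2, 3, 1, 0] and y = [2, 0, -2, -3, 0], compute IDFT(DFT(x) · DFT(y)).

(x ⊛ y)[n] = Σ(m=0 to 4) x[m] · y[(n-m) mod 5]

Computing each output sample:
(x ⊛ y)[0] = -11
(x ⊛ y)[1] = -7
(x ⊛ y)[2] = 6
(x ⊛ y)[3] = 6
(x ⊛ y)[4] = 0

x ⊛ y = [-11, -7, 6, 6, 0]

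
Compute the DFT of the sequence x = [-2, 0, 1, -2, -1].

X[k] = Σ(n=0 to 4) x[n] · ω_5^(nk)
where ω_5 = e^(-2πi/5)

Computing each X[k]:
X[0] = -4
X[1] = -1.5000-2.7144i
X[2] = -1.5000+2.2654i
X[3] = -1.5000-2.2654i
X[4] = -1.5000+2.7144i

X = [-4, -1.5000-2.7144i, -1.5000+2.2654i, -1.5000-2.2654i, -1.5000+2.7144i]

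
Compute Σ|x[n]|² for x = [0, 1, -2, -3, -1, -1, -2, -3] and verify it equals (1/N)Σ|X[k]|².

Time domain:
Σ|x[n]|² = |0|² + |1|² + |-2|² + |-3|² + |-1|² + |-1|² + |-2|² + |-3|² = 29.0000

Frequency domain:
(1/8)Σ|X[k]|² = (1/8)(|-11|² + |2.4142-1.4142i|² + |3-6i|² + |-0.4142-1.4142i|² + |1|² + |-0.4142+1.4142i|² + |3+6i|² + |2.4142+1.4142i|²) = (1/8)·232.0000 = 29.0000

Both sides agree, confirming Parseval's theorem.

Σ|x[n]|² = (1/N)Σ|X[k]|² = 29.0000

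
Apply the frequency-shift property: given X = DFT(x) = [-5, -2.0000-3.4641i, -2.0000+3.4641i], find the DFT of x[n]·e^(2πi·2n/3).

Modulation property: DFT(ω_3^(-2n)·x[n]) = X[(k-2) mod 3], so circularly shift X by 2 positions.

X[k-2] = [-2.0000-3.4641i, -2.0000+3.4641i, -5]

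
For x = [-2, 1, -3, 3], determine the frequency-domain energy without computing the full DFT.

Parseval: Σ|x[n]|² = (1/N)Σ|X[k]|², so Σ|X[k]|² = N·Σ|x[n]|² = 4·23.0000

Σ|X[k]|² = N·Σ|x[n]|² = 4·23.0000 = 92.0000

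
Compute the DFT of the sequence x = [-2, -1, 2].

X[k] = Σ(n=0 to 2) x[n] · ω_3^(nk)
where ω_3 = e^(-2πi/3)

Computing each X[k]:
X[0] = -1
X[1] = -2.5000+2.5981i
X[2] = -2.5000-2.5981i

X = [-1, -2.5000+2.5981i, -2.5000-2.5981i]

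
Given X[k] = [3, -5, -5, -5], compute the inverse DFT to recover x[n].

x[n] = (1/4) Σ(k=0 to 3) X[k] · e^(2πikn/4)

Computing each x[n]:
x[0] = -3
x[1] = 2
x[2] = 2
x[3] = 2

x = [-3, 2, 2, 2]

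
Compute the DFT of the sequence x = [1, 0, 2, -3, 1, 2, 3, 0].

X[k] = Σ(n=0 to 7) x[n] · ω_8^(nk)
where ω_8 = e^(-2πi/8)

Computing each X[k]:
X[0] = 6
X[1] = 0.7071+4.5355i
X[2] = -3-5i
X[3] = -0.7071+2.5355i
X[4] = 8
X[5] = -0.7071-2.5355i
X[6] = -3+5i
X[7] = 0.7071-4.5355i

X = [6, 0.7071+4.5355i, -3-5i, -0.7071+2.5355i, 8, -0.7071-2.5355i, -3+5i, 0.7071-4.5355i]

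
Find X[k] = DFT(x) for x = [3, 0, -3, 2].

X[k] = Σ(n=0 to 3) x[n] · ω_4^(nk)
where ω_4 = e^(-2πi/4)

Computing each X[k]:
X[0] = 2
X[1] = 6+2i
X[2] = -2
X[3] = 6-2i

X = [2, 6+2i, -2, 6-2i]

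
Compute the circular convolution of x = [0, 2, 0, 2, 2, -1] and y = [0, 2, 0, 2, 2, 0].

(x ⊛ y)[n] = Σ(m=0 to 5) x[m] · y[(n-m) mod 6]

Computing each output sample:
(x ⊛ y)[0] = 2
(x ⊛ y)[1] = 8
(x ⊛ y)[2] = 6
(x ⊛ y)[3] = -2
(x ⊛ y)[4] = 8
(x ⊛ y)[5] = 8

x ⊛ y = [2, 8, 6, -2, 8, 8]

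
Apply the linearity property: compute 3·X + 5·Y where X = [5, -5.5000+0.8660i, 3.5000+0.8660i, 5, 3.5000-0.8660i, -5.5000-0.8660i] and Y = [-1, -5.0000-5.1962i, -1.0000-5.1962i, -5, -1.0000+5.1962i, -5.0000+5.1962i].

By linearity: DFT(3x + 5y) = 3·DFT(x) + 5·DFT(y)
= 3·[5, -5.5000+0.8660i, 3.5000+0.8660i, 5, 3.5000-0.8660i, -5.5000-0.8660i] + 5·[-1, -5.0000-5.1962i, -1.0000-5.1962i, -5, -1.0000+5.1962i, -5.0000+5.1962i]

Computing element-wise:
Z[0] = 3·(5) + 5·(-1) = 10
Z[1] = 3·(-5.5000+0.8660i) + 5·(-5.0000-5.1962i) = -41.5000-23.3830i
Z[2] = 3·(3.5000+0.8660i) + 5·(-1.0000-5.1962i) = 5.5000-23.3830i
Z[3] = 3·(5) + 5·(-5) = -10
Z[4] = 3·(3.5000-0.8660i) + 5·(-1.0000+5.1962i) = 5.5000+23.3830i
Z[5] = 3·(-5.5000-0.8660i) + 5·(-5.0000+5.1962i) = -41.5000+23.3830i

DFT(3x + 5y) = 3·X + 5·Y = [10, -41.5000-23.3830i, 5.5000-23.3830i, -10, 5.5000+23.3830i, -41.5000+23.3830i]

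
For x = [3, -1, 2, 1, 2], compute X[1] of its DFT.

X[1] = Σ(n=0 to 4) x[n] · ω_5^(1n) where ω_5 = e^(-2πi/5)
= (3)·ω_5^0 + (-1)·ω_5^1 + (2)·ω_5^2 + (1)·ω_5^3 + (2)·ω_5^4

X[1] = 0.8820+2.2654i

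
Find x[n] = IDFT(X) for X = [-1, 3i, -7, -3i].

x[n] = (1/4) Σ(k=0 to 3) X[k] · e^(2πikn/4)

Computing each x[n]:
x[0] = -2
x[1] = 0
x[2] = -2
x[3] = 3

x = [-2, 0, -2, 3]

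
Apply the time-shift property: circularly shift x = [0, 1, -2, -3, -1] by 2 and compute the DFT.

Time shift by 2: X_shifted[k] = ω_5^(2k) · X[k]
Shifted x = [-3, -1, 0, 1, -2]

DFT(x[n-2]) = [-5, -4.7361-0.3633i, -0.2639-1.5388i, -0.2639+1.5388i, -4.7361+0.3633i]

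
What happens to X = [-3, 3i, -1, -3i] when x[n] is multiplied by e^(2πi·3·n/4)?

Modulation property: DFT(ω_4^(-3n)·x[n]) = X[(k-3) mod 4], so circularly shift X by 3 positions.

X[k-3] = [3i, -1, -3i, -3]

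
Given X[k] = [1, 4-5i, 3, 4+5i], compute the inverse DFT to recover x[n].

x[n] = (1/4) Σ(k=0 to 3) X[k] · e^(2πikn/4)

Computing each x[n]:
x[0] = 3
x[1] = 2
x[2] = -1
x[3] = -3

x = [3, 2, -1, -3]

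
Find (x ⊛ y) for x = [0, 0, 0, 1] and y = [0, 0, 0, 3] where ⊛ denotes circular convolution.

(x ⊛ y)[n] = Σ(m=0 to 3) x[m] · y[(n-m) mod 4]

Computing each output sample:
(x ⊛ y)[0] = 0
(x ⊛ y)[1] = 0
(x ⊛ y)[2] = 3
(x ⊛ y)[3] = 0

x ⊛ y = [0, 0, 3, 0]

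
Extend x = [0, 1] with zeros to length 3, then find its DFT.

Original 2-point DFT: [1, -1]
Zero-padded 3-point DFT provides frequency interpolation.

DFT_3([x, 0, ...]) = [1, -0.5000-0.8660i, -0.5000+0.8660i]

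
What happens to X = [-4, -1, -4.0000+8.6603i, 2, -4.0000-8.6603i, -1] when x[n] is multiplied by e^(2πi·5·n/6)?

Modulation property: DFT(ω_6^(-5n)·x[n]) = X[(k-5) mod 6], so circularly shift X by 5 positions.

X[k-5] = [-1, -4.0000+8.6603i, 2, -4.0000-8.6603i, -1, -4]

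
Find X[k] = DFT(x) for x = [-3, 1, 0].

X[k] = Σ(n=0 to 2) x[n] · ω_3^(nk)
where ω_3 = e^(-2πi/3)

Computing each X[k]:
X[0] = -2
X[1] = -3.5000-0.8660i
X[2] = -3.5000+0.8660i

X = [-2, -3.5000-0.8660i, -3.5000+0.8660i]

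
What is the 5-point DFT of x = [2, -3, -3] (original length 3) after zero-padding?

Original 3-point DFT: [-4, 5, 5]
Zero-padded 5-point DFT provides frequency interpolation.

DFT_5([x, 0, ...]) = [-4, 3.5000+4.6165i, 3.5000-1.0898i, 3.5000+1.0898i, 3.5000-4.6165i]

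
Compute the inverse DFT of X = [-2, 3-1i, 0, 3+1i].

x[n] = (1/4) Σ(k=0 to 3) X[k] · e^(2πikn/4)

Computing each x[n]:
x[0] = 1
x[1] = 0
x[2] = -2
x[3] = -1

x = [1, 0, -2, -1]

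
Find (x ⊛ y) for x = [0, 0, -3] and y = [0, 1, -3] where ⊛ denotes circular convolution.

(x ⊛ y)[n] = Σ(m=0 to 2) x[m] · y[(n-m) mod 3]

Computing each output sample:
(x ⊛ y)[0] = -3
(x ⊛ y)[1] = 9
(x ⊛ y)[2] = 0

x ⊛ y = [-3, 9, 0]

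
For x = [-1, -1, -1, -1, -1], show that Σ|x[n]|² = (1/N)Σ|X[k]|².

Time domain:
Σ|x[n]|² = |-1|² + |-1|² + |-1|² + |-1|² + |-1|² = 5.0000

Frequency domain:
(1/5)Σ|X[k]|² = (1/5)(|-5|² + |0|² + |0|² + |0|² + |0|²) = (1/5)·25.0000 = 5.0000

Both sides agree, confirming Parseval's theorem.

Σ|x[n]|² = (1/N)Σ|X[k]|² = 5.0000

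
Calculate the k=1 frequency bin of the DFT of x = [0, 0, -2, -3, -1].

X[1] = Σ(n=0 to 4) x[n] · ω_5^(1n) where ω_5 = e^(-2πi/5)
= (0)·ω_5^0 + (0)·ω_5^1 + (-2)·ω_5^2 + (-3)·ω_5^3 + (-1)·ω_5^4

X[1] = 3.7361-1.5388i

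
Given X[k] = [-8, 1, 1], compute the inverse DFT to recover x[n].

x[n] = (1/3) Σ(k=0 to 2) X[k] · e^(2πikn/3)

Computing each x[n]:
x[0] = -2
x[1] = -3
x[2] = -3

x = [-2, -3, -3]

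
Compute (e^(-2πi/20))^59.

Since ω_20^20 = 1, powers reduce modulo 20.
59 mod 20 = 19
So ω_20^59 = ω_20^19 = e^(-2πi·19/20)

ω_20^59 = ω_20^19 = 0.9511+0.3090i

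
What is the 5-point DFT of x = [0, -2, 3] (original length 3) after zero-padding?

Original 3-point DFT: [1, -0.5000+4.3301i, -0.5000-4.3301i]
Zero-padded 5-point DFT provides frequency interpolation.

DFT_5([x, 0, ...]) = [1, -3.0451+0.1388i, 2.5451+4.0287i, 2.5451-4.0287i, -3.0451-0.1388i]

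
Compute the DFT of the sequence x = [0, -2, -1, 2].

X[k] = Σ(n=0 to 3) x[n] · ω_4^(nk)
where ω_4 = e^(-2πi/4)

Computing each X[k]:
X[0] = -1
X[1] = 1+4i
X[2] = -1
X[3] = 1-4i

X = [-1, 1+4i, -1, 1-4i]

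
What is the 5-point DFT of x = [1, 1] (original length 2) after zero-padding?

Original 2-point DFT: [2, 0]
Zero-padded 5-point DFT provides frequency interpolation.

DFT_5([x, 0, ...]) = [2, 1.3090-0.9511i, 0.1910-0.5878i, 0.1910+0.5878i, 1.3090+0.9511i]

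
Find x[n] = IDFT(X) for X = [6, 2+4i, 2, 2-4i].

x[n] = (1/4) Σ(k=0 to 3) X[k] · e^(2πikn/4)

Computing each x[n]:
x[0] = 3
x[1] = -1
x[2] = 1
x[3] = 3

x = [3, -1, 1, 3]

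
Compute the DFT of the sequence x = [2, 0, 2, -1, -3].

X[k] = Σ(n=0 to 4) x[n] · ω_5^(nk)
where ω_5 = e^(-2πi/5)

Computing each X[k]:
X[0] = 0
X[1] = 0.2639-4.6165i
X[2] = 4.7361+1.0898i
X[3] = 4.7361-1.0898i
X[4] = 0.2639+4.6165i

X = [0, 0.2639-4.6165i, 4.7361+1.0898i, 4.7361-1.0898i, 0.2639+4.6165i]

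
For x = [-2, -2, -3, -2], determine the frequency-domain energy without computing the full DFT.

Parseval: Σ|x[n]|² = (1/N)Σ|X[k]|², so Σ|X[k]|² = N·Σ|x[n]|² = 4·21.0000

Σ|X[k]|² = N·Σ|x[n]|² = 4·21.0000 = 84.0000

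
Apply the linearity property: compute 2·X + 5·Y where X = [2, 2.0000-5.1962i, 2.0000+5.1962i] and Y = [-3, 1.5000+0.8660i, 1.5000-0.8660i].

By linearity: DFT(2x + 5y) = 2·DFT(x) + 5·DFT(y)
= 2·[2, 2.0000-5.1962i, 2.0000+5.1962i] + 5·[-3, 1.5000+0.8660i, 1.5000-0.8660i]

Computing element-wise:
Z[0] = 2·(2) + 5·(-3) = -11
Z[1] = 2·(2.0000-5.1962i) + 5·(1.5000+0.8660i) = 11.5000-6.0624i
Z[2] = 2·(2.0000+5.1962i) + 5·(1.5000-0.8660i) = 11.5000+6.0624i

DFT(2x + 5y) = 2·X + 5·Y = [-11, 11.5000-6.0624i, 11.5000+6.0624i]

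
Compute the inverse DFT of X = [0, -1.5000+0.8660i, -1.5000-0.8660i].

x[n] = (1/3) Σ(k=0 to 2) X[k] · e^(2πikn/3)

Computing each x[n]:
x[0] = -1
x[1] = 0
x[2] = 1

x = [-1, 0, 1]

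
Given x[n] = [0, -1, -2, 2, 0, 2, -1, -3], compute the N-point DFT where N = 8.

X[k] = Σ(n=0 to 7) x[n] · ω_8^(nk)
where ω_8 = e^(-2πi/8)

Computing each X[k]:
X[0] = -3
X[1] = -5.6569-0.4142i
X[2] = 3-2i
X[3] = 5.6569-2.4142i
X[4] = -3
X[5] = 5.6569+2.4142i
X[6] = 3+2i
X[7] = -5.6569+0.4142i

X = [-3, -5.6569-0.4142i, 3-2i, 5.6569-2.4142i, -3, 5.6569+2.4142i, 3+2i, -5.6569+0.4142i]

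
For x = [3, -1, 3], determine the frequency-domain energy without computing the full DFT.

Parseval: Σ|x[n]|² = (1/N)Σ|X[k]|², so Σ|X[k]|² = N·Σ|x[n]|² = 3·19.0000

Σ|X[k]|² = N·Σ|x[n]|² = 3·19.0000 = 57.0000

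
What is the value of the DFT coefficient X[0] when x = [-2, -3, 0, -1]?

X[0] = Σ(n=0 to 3) x[n] · ω_4^0 = Σ x[n]
= (-2) + (-3) + (0) + (-1)

X[0] = -6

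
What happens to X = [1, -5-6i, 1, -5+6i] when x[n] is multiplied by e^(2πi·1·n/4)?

Modulation property: DFT(ω_4^(-1n)·x[n]) = X[(k-1) mod 4], so circularly shift X by 1 positions.

X[k-1] = [-5+6i, 1, -5-6i, 1]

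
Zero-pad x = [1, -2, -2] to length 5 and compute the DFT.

Original 3-point DFT: [-3, 3, 3]
Zero-padded 5-point DFT provides frequency interpolation.

DFT_5([x, 0, ...]) = [-3, 2.0000+3.0777i, 2.0000-0.7265i, 2.0000+0.7265i, 2.0000-3.0777i]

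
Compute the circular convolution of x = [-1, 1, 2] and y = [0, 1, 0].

(x ⊛ y)[n] = Σ(m=0 to 2) x[m] · y[(n-m) mod 3]

Computing each output sample:
(x ⊛ y)[0] = 2
(x ⊛ y)[1] = -1
(x ⊛ y)[2] = 1

x ⊛ y = [2, -1, 1]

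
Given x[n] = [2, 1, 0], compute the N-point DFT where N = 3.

X[k] = Σ(n=0 to 2) x[n] · ω_3^(nk)
where ω_3 = e^(-2πi/3)

Computing each X[k]:
X[0] = 3
X[1] = 1.5000-0.8660i
X[2] = 1.5000+0.8660i

X = [3, 1.5000-0.8660i, 1.5000+0.8660i]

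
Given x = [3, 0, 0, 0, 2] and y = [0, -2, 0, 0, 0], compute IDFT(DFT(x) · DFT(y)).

(x ⊛ y)[n] = Σ(m=0 to 4) x[m] · y[(n-m) mod 5]

Computing each output sample:
(x ⊛ y)[0] = -4
(x ⊛ y)[1] = -6
(x ⊛ y)[2] = 0
(x ⊛ y)[3] = 0
(x ⊛ y)[4] = 0

x ⊛ y = [-4, -6, 0, 0, 0]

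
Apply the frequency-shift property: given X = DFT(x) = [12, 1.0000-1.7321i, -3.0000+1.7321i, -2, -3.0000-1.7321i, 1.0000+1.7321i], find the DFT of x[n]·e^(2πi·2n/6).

Modulation property: DFT(ω_6^(-2n)·x[n]) = X[(k-2) mod 6], so circularly shift X by 2 positions.

X[k-2] = [-3.0000-1.7321i, 1.0000+1.7321i, 12, 1.0000-1.7321i, -3.0000+1.7321i, -2]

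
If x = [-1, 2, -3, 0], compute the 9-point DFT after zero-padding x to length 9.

Original 4-point DFT: [-2, 2-2i, -6, 2+2i]
Zero-padded 9-point DFT provides frequency interpolation.

DFT_9([x, 0, ...]) = [-2, 0.0111+1.6688i, 2.1664-0.9436i, -0.5000-4.3301i, -5.1775-2.6124i, -5.1775+2.6124i, -0.5000+4.3301i, 2.1664+0.9436i, 0.0111-1.6688i]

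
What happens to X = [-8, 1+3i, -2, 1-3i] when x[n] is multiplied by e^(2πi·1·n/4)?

Modulation property: DFT(ω_4^(-1n)·x[n]) = X[(k-1) mod 4], so circularly shift X by 1 positions.

X[k-1] = [1-3i, -8, 1+3i, -2]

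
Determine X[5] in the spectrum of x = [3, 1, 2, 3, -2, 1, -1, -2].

X[5] = Σ(n=0 to 7) x[n] · ω_8^(5n) where ω_8 = e^(-2πi/8)
= (3)·ω_8^0 + (1)·ω_8^5 + (2)·ω_8^10 + (3)·ω_8^15 + (-2)·ω_8^20 + (1)·ω_8^25 + (-1)·ω_8^30 + (-2)·ω_8^35

X[5] = 8.5355+0.5355i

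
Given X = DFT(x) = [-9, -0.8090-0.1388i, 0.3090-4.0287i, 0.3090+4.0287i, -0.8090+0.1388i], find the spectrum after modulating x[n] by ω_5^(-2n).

Modulation property: DFT(ω_5^(-2n)·x[n]) = X[(k-2) mod 5], so circularly shift X by 2 positions.

X[k-2] = [0.3090+4.0287i, -0.8090+0.1388i, -9, -0.8090-0.1388i, 0.3090-4.0287i]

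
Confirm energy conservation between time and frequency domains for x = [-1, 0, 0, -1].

Time domain:
Σ|x[n]|² = |-1|² + |0|² + |0|² + |-1|² = 2.0000

Frequency domain:
(1/4)Σ|X[k]|² = (1/4)(|-2|² + |-1-1i|² + |0|² + |-1+1i|²) = (1/4)·8.0000 = 2.0000

Both sides agree, confirming Parseval's theorem.

Σ|x[n]|² = (1/N)Σ|X[k]|² = 2.0000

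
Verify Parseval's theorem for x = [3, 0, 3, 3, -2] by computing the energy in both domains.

Time domain:
Σ|x[n]|² = |3|² + |0|² + |3|² + |3|² + |-2|² = 31.0000

Frequency domain:
(1/5)Σ|X[k]|² = (1/5)(|7|² + |-2.4721-1.9021i|² + |6.4721-1.1756i|² + |6.4721+1.1756i|² + |-2.4721+1.9021i|²) = (1/5)·155.0000 = 31.0000

Both sides agree, confirming Parseval's theorem.

Σ|x[n]|² = (1/N)Σ|X[k]|² = 31.0000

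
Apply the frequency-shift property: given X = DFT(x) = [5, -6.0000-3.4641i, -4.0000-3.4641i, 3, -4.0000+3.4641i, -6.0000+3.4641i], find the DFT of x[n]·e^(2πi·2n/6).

Modulation property: DFT(ω_6^(-2n)·x[n]) = X[(k-2) mod 6], so circularly shift X by 2 positions.

X[k-2] = [-4.0000+3.4641i, -6.0000+3.4641i, 5, -6.0000-3.4641i, -4.0000-3.4641i, 3]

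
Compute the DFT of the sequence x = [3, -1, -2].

X[k] = Σ(n=0 to 2) x[n] · ω_3^(nk)
where ω_3 = e^(-2πi/3)

Computing each X[k]:
X[0] = 0
X[1] = 4.5000-0.8660i
X[2] = 4.5000+0.8660i

X = [0, 4.5000-0.8660i, 4.5000+0.8660i]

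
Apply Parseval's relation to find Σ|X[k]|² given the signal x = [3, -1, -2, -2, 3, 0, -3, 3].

Parseval: Σ|x[n]|² = (1/N)Σ|X[k]|², so Σ|X[k]|² = N·Σ|x[n]|² = 8·45.0000

Σ|X[k]|² = N·Σ|x[n]|² = 8·45.0000 = 360.0000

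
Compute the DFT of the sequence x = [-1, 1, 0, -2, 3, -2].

X[k] = Σ(n=0 to 5) x[n] · ω_6^(nk)
where ω_6 = e^(-2πi/6)

Computing each X[k]:
X[0] = -1
X[1] = -1
X[2] = -4.0000-5.1962i
X[3] = 5
X[4] = -4.0000+5.1962i
X[5] = -1

X = [-1, -1, -4.0000-5.1962i, 5, -4.0000+5.1962i, -1]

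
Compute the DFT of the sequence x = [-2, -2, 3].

X[k] = Σ(n=0 to 2) x[n] · ω_3^(nk)
where ω_3 = e^(-2πi/3)

Computing each X[k]:
X[0] = -1
X[1] = -2.5000+4.3301i
X[2] = -2.5000-4.3301i

X = [-1, -2.5000+4.3301i, -2.5000-4.3301i]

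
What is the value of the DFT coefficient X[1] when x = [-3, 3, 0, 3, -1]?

X[1] = Σ(n=0 to 4) x[n] · ω_5^(1n) where ω_5 = e^(-2πi/5)
= (-3)·ω_5^0 + (3)·ω_5^1 + (0)·ω_5^2 + (3)·ω_5^3 + (-1)·ω_5^4

X[1] = -4.8090-2.0409i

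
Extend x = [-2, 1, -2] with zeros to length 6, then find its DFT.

Original 3-point DFT: [-3, -1.5000-2.5981i, -1.5000+2.5981i]
Zero-padded 6-point DFT provides frequency interpolation.

DFT_6([x, 0, ...]) = [-3, -0.5000+0.8660i, -1.5000-2.5981i, -5, -1.5000+2.5981i, -0.5000-0.8660i]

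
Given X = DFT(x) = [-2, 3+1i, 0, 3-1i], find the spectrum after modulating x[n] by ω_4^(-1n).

Modulation property: DFT(ω_4^(-1n)·x[n]) = X[(k-1) mod 4], so circularly shift X by 1 positions.

X[k-1] = [3-1i, -2, 3+1i, 0]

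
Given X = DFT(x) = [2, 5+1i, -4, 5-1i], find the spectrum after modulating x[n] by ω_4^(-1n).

Modulation property: DFT(ω_4^(-1n)·x[n]) = X[(k-1) mod 4], so circularly shift X by 1 positions.

X[k-1] = [5-1i, 2, 5+1i, -4]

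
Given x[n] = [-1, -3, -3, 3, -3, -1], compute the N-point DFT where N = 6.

X[k] = Σ(n=0 to 5) x[n] · ω_6^(nk)
where ω_6 = e^(-2πi/6)

Computing each X[k]:
X[0] = -8
X[1] = -3.0000+1.7321i
X[2] = 7.0000+1.7321i
X[3] = -6
X[4] = 7.0000-1.7321i
X[5] = -3.0000-1.7321i

X = [-8, -3.0000+1.7321i, 7.0000+1.7321i, -6, 7.0000-1.7321i, -3.0000-1.7321i]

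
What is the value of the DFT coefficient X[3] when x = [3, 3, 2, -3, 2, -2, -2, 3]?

X[3] = Σ(n=0 to 7) x[n] · ω_8^(3n) where ω_8 = e^(-2πi/8)
= (3)·ω_8^0 + (3)·ω_8^3 + (2)·ω_8^6 + (-3)·ω_8^9 + (2)·ω_8^12 + (-2)·ω_8^15 + (-2)·ω_8^18 + (3)·ω_8^21

X[3] = -6.7782+4.7071i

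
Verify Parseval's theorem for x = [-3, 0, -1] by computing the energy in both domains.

Time domain:
Σ|x[n]|² = |-3|² + |0|² + |-1|² = 10.0000

Frequency domain:
(1/3)Σ|X[k]|² = (1/3)(|-4|² + |-2.5000-0.8660i|² + |-2.5000+0.8660i|²) = (1/3)·30.0000 = 10.0000

Both sides agree, confirming Parseval's theorem.

Σ|x[n]|² = (1/N)Σ|X[k]|² = 10.0000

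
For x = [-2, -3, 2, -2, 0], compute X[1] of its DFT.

X[1] = Σ(n=0 to 4) x[n] · ω_5^(1n) where ω_5 = e^(-2πi/5)
= (-2)·ω_5^0 + (-3)·ω_5^1 + (2)·ω_5^2 + (-2)·ω_5^3 + (0)·ω_5^4

X[1] = -2.9271+0.5020i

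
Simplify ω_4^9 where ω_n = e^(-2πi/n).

Since ω_4^4 = 1, powers reduce modulo 4.
9 mod 4 = 1
So ω_4^9 = ω_4^1 = e^(-2πi·1/4)

ω_4^9 = ω_4^1 = -1i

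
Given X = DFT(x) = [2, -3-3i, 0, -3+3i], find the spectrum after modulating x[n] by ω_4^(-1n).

Modulation property: DFT(ω_4^(-1n)·x[n]) = X[(k-1) mod 4], so circularly shift X by 1 positions.

X[k-1] = [-3+3i, 2, -3-3i, 0]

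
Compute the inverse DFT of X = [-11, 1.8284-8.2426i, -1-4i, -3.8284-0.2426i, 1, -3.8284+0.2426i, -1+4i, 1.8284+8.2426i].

x[n] = (1/8) Σ(k=0 to 7) X[k] · e^(2πikn/8)

Computing each x[n]:
x[0] = -2
x[1] = 2
x[2] = 1
x[3] = -2
x[4] = -1
x[5] = -3
x[6] = -3
x[7] = -3

x = [-2, 2, 1, -2, -1, -3, -3, -3]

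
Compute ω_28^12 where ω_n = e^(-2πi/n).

ω_28^12 = e^(-2πi·12/28)
= cos(-2π·12/28) + i·sin(-2π·12/28)
= cos(-24π/28) + i·sin(-24π/28)

ω_28^12 = cos(-24π/28) + i·sin(-24π/28) = -0.9010-0.4339i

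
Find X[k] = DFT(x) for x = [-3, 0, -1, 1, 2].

X[k] = Σ(n=0 to 4) x[n] · ω_5^(nk)
where ω_5 = e^(-2πi/5)

Computing each X[k]:
X[0] = -1
X[1] = -2.3820+3.0777i
X[2] = -4.6180-0.7265i
X[3] = -4.6180+0.7265i
X[4] = -2.3820-3.0777i

X = [-1, -2.3820+3.0777i, -4.6180-0.7265i, -4.6180+0.7265i, -2.3820-3.0777i]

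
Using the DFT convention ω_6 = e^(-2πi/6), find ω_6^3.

ω_6^3 = e^(-2πi·3/6)
= cos(-2π·3/6) + i·sin(-2π·3/6)
= cos(-6π/6) + i·sin(-6π/6)

ω_6^3 = cos(-6π/6) + i·sin(-6π/6) = -1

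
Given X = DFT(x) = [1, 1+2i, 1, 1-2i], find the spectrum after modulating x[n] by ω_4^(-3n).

Modulation property: DFT(ω_4^(-3n)·x[n]) = X[(k-3) mod 4], so circularly shift X by 3 positions.

X[k-3] = [1+2i, 1, 1-2i, 1]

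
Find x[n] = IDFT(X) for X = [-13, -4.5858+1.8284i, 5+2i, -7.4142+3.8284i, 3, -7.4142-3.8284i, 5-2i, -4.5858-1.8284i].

x[n] = (1/8) Σ(k=0 to 7) X[k] · e^(2πikn/8)

Computing each x[n]:
x[0] = -3
x[1] = -3
x[2] = -2
x[3] = -3
x[4] = 3
x[5] = -2
x[6] = -3
x[7] = 0

x = [-3, -3, -2, -3, 3, -2, -3, 0]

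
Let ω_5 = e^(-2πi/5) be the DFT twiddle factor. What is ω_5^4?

ω_5^4 = e^(-2πi·4/5)
= cos(-2π·4/5) + i·sin(-2π·4/5)
= cos(-8π/5) + i·sin(-8π/5)

ω_5^4 = cos(-8π/5) + i·sin(-8π/5) = 0.3090+0.9511i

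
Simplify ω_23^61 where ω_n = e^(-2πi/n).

Since ω_23^23 = 1, powers reduce modulo 23.
61 mod 23 = 15
So ω_23^61 = ω_23^15 = e^(-2πi·15/23)

ω_23^61 = ω_23^15 = -0.5767+0.8170i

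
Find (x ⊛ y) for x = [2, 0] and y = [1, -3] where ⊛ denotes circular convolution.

(x ⊛ y)[n] = Σ(m=0 to 1) x[m] · y[(n-m) mod 2]

Computing each output sample:
(x ⊛ y)[0] = 2
(x ⊛ y)[1] = -6

x ⊛ y = [2, -6]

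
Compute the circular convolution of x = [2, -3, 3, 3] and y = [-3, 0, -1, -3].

(x ⊛ y)[n] = Σ(m=0 to 3) x[m] · y[(n-m) mod 4]

Computing each output sample:
(x ⊛ y)[0] = 0
(x ⊛ y)[1] = -3
(x ⊛ y)[2] = -20
(x ⊛ y)[3] = -12

x ⊛ y = [0, -3, -20, -12]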